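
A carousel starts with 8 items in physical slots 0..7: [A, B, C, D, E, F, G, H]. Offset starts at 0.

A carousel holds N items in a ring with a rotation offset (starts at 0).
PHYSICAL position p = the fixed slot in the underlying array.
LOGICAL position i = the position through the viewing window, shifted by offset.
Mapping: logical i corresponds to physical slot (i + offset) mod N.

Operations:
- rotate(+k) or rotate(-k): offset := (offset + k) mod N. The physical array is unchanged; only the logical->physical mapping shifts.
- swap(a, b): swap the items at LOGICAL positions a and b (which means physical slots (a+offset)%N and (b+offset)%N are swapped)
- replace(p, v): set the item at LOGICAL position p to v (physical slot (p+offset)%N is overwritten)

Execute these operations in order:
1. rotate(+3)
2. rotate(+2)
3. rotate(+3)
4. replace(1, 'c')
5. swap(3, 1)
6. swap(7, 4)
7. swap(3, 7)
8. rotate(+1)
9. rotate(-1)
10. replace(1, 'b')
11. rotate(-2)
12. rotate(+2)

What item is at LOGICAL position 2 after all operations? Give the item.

After op 1 (rotate(+3)): offset=3, physical=[A,B,C,D,E,F,G,H], logical=[D,E,F,G,H,A,B,C]
After op 2 (rotate(+2)): offset=5, physical=[A,B,C,D,E,F,G,H], logical=[F,G,H,A,B,C,D,E]
After op 3 (rotate(+3)): offset=0, physical=[A,B,C,D,E,F,G,H], logical=[A,B,C,D,E,F,G,H]
After op 4 (replace(1, 'c')): offset=0, physical=[A,c,C,D,E,F,G,H], logical=[A,c,C,D,E,F,G,H]
After op 5 (swap(3, 1)): offset=0, physical=[A,D,C,c,E,F,G,H], logical=[A,D,C,c,E,F,G,H]
After op 6 (swap(7, 4)): offset=0, physical=[A,D,C,c,H,F,G,E], logical=[A,D,C,c,H,F,G,E]
After op 7 (swap(3, 7)): offset=0, physical=[A,D,C,E,H,F,G,c], logical=[A,D,C,E,H,F,G,c]
After op 8 (rotate(+1)): offset=1, physical=[A,D,C,E,H,F,G,c], logical=[D,C,E,H,F,G,c,A]
After op 9 (rotate(-1)): offset=0, physical=[A,D,C,E,H,F,G,c], logical=[A,D,C,E,H,F,G,c]
After op 10 (replace(1, 'b')): offset=0, physical=[A,b,C,E,H,F,G,c], logical=[A,b,C,E,H,F,G,c]
After op 11 (rotate(-2)): offset=6, physical=[A,b,C,E,H,F,G,c], logical=[G,c,A,b,C,E,H,F]
After op 12 (rotate(+2)): offset=0, physical=[A,b,C,E,H,F,G,c], logical=[A,b,C,E,H,F,G,c]

Answer: C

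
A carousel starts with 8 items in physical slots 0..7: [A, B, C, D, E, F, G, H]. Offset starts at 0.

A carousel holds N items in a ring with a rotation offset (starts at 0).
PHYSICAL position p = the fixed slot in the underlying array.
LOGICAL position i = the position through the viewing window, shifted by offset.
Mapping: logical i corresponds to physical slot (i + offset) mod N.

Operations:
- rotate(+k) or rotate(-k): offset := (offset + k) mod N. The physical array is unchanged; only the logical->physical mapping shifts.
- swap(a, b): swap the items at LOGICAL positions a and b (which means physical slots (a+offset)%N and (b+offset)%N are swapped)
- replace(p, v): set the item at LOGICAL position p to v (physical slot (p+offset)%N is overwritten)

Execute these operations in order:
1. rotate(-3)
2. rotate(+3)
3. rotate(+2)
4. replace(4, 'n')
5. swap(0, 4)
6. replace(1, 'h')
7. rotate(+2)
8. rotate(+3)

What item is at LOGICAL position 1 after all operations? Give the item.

Answer: A

Derivation:
After op 1 (rotate(-3)): offset=5, physical=[A,B,C,D,E,F,G,H], logical=[F,G,H,A,B,C,D,E]
After op 2 (rotate(+3)): offset=0, physical=[A,B,C,D,E,F,G,H], logical=[A,B,C,D,E,F,G,H]
After op 3 (rotate(+2)): offset=2, physical=[A,B,C,D,E,F,G,H], logical=[C,D,E,F,G,H,A,B]
After op 4 (replace(4, 'n')): offset=2, physical=[A,B,C,D,E,F,n,H], logical=[C,D,E,F,n,H,A,B]
After op 5 (swap(0, 4)): offset=2, physical=[A,B,n,D,E,F,C,H], logical=[n,D,E,F,C,H,A,B]
After op 6 (replace(1, 'h')): offset=2, physical=[A,B,n,h,E,F,C,H], logical=[n,h,E,F,C,H,A,B]
After op 7 (rotate(+2)): offset=4, physical=[A,B,n,h,E,F,C,H], logical=[E,F,C,H,A,B,n,h]
After op 8 (rotate(+3)): offset=7, physical=[A,B,n,h,E,F,C,H], logical=[H,A,B,n,h,E,F,C]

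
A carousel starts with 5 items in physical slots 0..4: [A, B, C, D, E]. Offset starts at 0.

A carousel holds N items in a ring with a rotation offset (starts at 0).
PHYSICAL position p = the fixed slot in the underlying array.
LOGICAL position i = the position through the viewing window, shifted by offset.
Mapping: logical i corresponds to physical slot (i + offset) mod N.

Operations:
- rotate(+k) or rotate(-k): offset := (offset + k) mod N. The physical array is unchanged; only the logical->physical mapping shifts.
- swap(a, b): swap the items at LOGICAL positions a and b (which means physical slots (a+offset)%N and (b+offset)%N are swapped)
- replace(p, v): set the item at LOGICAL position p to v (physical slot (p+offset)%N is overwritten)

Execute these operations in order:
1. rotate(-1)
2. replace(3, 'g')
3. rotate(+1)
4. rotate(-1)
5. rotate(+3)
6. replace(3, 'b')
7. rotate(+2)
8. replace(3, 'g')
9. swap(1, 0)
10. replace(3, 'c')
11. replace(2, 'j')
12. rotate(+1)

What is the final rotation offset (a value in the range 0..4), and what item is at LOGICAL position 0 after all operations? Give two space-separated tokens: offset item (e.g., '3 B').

Answer: 0 E

Derivation:
After op 1 (rotate(-1)): offset=4, physical=[A,B,C,D,E], logical=[E,A,B,C,D]
After op 2 (replace(3, 'g')): offset=4, physical=[A,B,g,D,E], logical=[E,A,B,g,D]
After op 3 (rotate(+1)): offset=0, physical=[A,B,g,D,E], logical=[A,B,g,D,E]
After op 4 (rotate(-1)): offset=4, physical=[A,B,g,D,E], logical=[E,A,B,g,D]
After op 5 (rotate(+3)): offset=2, physical=[A,B,g,D,E], logical=[g,D,E,A,B]
After op 6 (replace(3, 'b')): offset=2, physical=[b,B,g,D,E], logical=[g,D,E,b,B]
After op 7 (rotate(+2)): offset=4, physical=[b,B,g,D,E], logical=[E,b,B,g,D]
After op 8 (replace(3, 'g')): offset=4, physical=[b,B,g,D,E], logical=[E,b,B,g,D]
After op 9 (swap(1, 0)): offset=4, physical=[E,B,g,D,b], logical=[b,E,B,g,D]
After op 10 (replace(3, 'c')): offset=4, physical=[E,B,c,D,b], logical=[b,E,B,c,D]
After op 11 (replace(2, 'j')): offset=4, physical=[E,j,c,D,b], logical=[b,E,j,c,D]
After op 12 (rotate(+1)): offset=0, physical=[E,j,c,D,b], logical=[E,j,c,D,b]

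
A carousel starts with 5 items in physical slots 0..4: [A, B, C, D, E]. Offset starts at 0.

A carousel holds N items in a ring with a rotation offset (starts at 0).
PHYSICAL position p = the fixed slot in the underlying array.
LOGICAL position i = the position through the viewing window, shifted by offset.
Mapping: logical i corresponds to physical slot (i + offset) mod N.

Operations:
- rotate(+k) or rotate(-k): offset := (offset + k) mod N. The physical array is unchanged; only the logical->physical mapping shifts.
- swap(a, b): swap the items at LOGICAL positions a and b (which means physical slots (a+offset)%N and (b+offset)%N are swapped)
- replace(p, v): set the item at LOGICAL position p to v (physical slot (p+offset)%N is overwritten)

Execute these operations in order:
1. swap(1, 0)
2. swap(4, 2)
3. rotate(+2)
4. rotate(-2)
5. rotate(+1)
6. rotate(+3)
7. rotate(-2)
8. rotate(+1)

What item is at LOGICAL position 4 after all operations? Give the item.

After op 1 (swap(1, 0)): offset=0, physical=[B,A,C,D,E], logical=[B,A,C,D,E]
After op 2 (swap(4, 2)): offset=0, physical=[B,A,E,D,C], logical=[B,A,E,D,C]
After op 3 (rotate(+2)): offset=2, physical=[B,A,E,D,C], logical=[E,D,C,B,A]
After op 4 (rotate(-2)): offset=0, physical=[B,A,E,D,C], logical=[B,A,E,D,C]
After op 5 (rotate(+1)): offset=1, physical=[B,A,E,D,C], logical=[A,E,D,C,B]
After op 6 (rotate(+3)): offset=4, physical=[B,A,E,D,C], logical=[C,B,A,E,D]
After op 7 (rotate(-2)): offset=2, physical=[B,A,E,D,C], logical=[E,D,C,B,A]
After op 8 (rotate(+1)): offset=3, physical=[B,A,E,D,C], logical=[D,C,B,A,E]

Answer: E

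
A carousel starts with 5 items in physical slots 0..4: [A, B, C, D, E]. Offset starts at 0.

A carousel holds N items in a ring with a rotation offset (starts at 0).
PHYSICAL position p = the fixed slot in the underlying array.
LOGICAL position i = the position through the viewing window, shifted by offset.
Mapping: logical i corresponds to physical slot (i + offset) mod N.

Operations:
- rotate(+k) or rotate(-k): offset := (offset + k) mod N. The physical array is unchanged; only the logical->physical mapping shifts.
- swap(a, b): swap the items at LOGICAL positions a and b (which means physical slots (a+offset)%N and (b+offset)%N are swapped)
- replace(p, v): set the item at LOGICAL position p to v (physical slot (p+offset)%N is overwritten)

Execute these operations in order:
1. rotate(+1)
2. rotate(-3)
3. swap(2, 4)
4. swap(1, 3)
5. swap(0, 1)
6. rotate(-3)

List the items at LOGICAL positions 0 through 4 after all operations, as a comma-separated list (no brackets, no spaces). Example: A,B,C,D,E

After op 1 (rotate(+1)): offset=1, physical=[A,B,C,D,E], logical=[B,C,D,E,A]
After op 2 (rotate(-3)): offset=3, physical=[A,B,C,D,E], logical=[D,E,A,B,C]
After op 3 (swap(2, 4)): offset=3, physical=[C,B,A,D,E], logical=[D,E,C,B,A]
After op 4 (swap(1, 3)): offset=3, physical=[C,E,A,D,B], logical=[D,B,C,E,A]
After op 5 (swap(0, 1)): offset=3, physical=[C,E,A,B,D], logical=[B,D,C,E,A]
After op 6 (rotate(-3)): offset=0, physical=[C,E,A,B,D], logical=[C,E,A,B,D]

Answer: C,E,A,B,D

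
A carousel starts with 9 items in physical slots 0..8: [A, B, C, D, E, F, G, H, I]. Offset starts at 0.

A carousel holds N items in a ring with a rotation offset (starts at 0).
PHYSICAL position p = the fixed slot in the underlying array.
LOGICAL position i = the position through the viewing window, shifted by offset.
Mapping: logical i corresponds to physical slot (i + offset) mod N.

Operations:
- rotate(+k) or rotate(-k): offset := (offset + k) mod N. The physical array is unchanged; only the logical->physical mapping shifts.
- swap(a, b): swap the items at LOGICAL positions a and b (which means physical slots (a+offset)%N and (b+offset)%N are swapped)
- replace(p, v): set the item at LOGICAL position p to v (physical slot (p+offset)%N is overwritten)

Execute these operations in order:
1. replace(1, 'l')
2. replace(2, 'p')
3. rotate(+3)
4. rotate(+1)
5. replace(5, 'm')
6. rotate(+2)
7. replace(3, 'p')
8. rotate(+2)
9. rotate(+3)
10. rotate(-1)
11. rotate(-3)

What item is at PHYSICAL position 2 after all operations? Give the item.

Answer: p

Derivation:
After op 1 (replace(1, 'l')): offset=0, physical=[A,l,C,D,E,F,G,H,I], logical=[A,l,C,D,E,F,G,H,I]
After op 2 (replace(2, 'p')): offset=0, physical=[A,l,p,D,E,F,G,H,I], logical=[A,l,p,D,E,F,G,H,I]
After op 3 (rotate(+3)): offset=3, physical=[A,l,p,D,E,F,G,H,I], logical=[D,E,F,G,H,I,A,l,p]
After op 4 (rotate(+1)): offset=4, physical=[A,l,p,D,E,F,G,H,I], logical=[E,F,G,H,I,A,l,p,D]
After op 5 (replace(5, 'm')): offset=4, physical=[m,l,p,D,E,F,G,H,I], logical=[E,F,G,H,I,m,l,p,D]
After op 6 (rotate(+2)): offset=6, physical=[m,l,p,D,E,F,G,H,I], logical=[G,H,I,m,l,p,D,E,F]
After op 7 (replace(3, 'p')): offset=6, physical=[p,l,p,D,E,F,G,H,I], logical=[G,H,I,p,l,p,D,E,F]
After op 8 (rotate(+2)): offset=8, physical=[p,l,p,D,E,F,G,H,I], logical=[I,p,l,p,D,E,F,G,H]
After op 9 (rotate(+3)): offset=2, physical=[p,l,p,D,E,F,G,H,I], logical=[p,D,E,F,G,H,I,p,l]
After op 10 (rotate(-1)): offset=1, physical=[p,l,p,D,E,F,G,H,I], logical=[l,p,D,E,F,G,H,I,p]
After op 11 (rotate(-3)): offset=7, physical=[p,l,p,D,E,F,G,H,I], logical=[H,I,p,l,p,D,E,F,G]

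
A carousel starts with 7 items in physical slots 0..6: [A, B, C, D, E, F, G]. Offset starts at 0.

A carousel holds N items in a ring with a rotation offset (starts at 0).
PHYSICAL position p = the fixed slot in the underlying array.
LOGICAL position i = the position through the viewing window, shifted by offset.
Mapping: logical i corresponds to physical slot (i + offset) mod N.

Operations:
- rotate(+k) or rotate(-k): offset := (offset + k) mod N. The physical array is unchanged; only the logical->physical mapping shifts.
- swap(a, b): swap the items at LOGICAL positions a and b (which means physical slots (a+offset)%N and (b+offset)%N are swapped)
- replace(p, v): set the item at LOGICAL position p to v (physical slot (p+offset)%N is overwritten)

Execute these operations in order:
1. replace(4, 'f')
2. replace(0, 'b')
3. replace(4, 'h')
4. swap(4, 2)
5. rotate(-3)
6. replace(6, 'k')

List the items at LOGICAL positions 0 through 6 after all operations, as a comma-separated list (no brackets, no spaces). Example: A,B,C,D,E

Answer: C,F,G,b,B,h,k

Derivation:
After op 1 (replace(4, 'f')): offset=0, physical=[A,B,C,D,f,F,G], logical=[A,B,C,D,f,F,G]
After op 2 (replace(0, 'b')): offset=0, physical=[b,B,C,D,f,F,G], logical=[b,B,C,D,f,F,G]
After op 3 (replace(4, 'h')): offset=0, physical=[b,B,C,D,h,F,G], logical=[b,B,C,D,h,F,G]
After op 4 (swap(4, 2)): offset=0, physical=[b,B,h,D,C,F,G], logical=[b,B,h,D,C,F,G]
After op 5 (rotate(-3)): offset=4, physical=[b,B,h,D,C,F,G], logical=[C,F,G,b,B,h,D]
After op 6 (replace(6, 'k')): offset=4, physical=[b,B,h,k,C,F,G], logical=[C,F,G,b,B,h,k]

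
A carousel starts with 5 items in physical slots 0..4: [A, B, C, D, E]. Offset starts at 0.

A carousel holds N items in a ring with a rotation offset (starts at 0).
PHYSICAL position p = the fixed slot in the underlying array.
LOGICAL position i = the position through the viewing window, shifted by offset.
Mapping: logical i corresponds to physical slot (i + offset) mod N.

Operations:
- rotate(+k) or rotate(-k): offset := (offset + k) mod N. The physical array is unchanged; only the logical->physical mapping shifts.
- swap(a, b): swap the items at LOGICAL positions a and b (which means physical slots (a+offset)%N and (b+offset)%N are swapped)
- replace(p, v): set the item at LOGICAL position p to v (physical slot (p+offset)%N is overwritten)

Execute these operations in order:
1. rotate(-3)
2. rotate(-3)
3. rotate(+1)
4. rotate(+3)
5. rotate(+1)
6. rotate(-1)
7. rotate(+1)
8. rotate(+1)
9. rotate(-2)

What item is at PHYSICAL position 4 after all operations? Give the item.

After op 1 (rotate(-3)): offset=2, physical=[A,B,C,D,E], logical=[C,D,E,A,B]
After op 2 (rotate(-3)): offset=4, physical=[A,B,C,D,E], logical=[E,A,B,C,D]
After op 3 (rotate(+1)): offset=0, physical=[A,B,C,D,E], logical=[A,B,C,D,E]
After op 4 (rotate(+3)): offset=3, physical=[A,B,C,D,E], logical=[D,E,A,B,C]
After op 5 (rotate(+1)): offset=4, physical=[A,B,C,D,E], logical=[E,A,B,C,D]
After op 6 (rotate(-1)): offset=3, physical=[A,B,C,D,E], logical=[D,E,A,B,C]
After op 7 (rotate(+1)): offset=4, physical=[A,B,C,D,E], logical=[E,A,B,C,D]
After op 8 (rotate(+1)): offset=0, physical=[A,B,C,D,E], logical=[A,B,C,D,E]
After op 9 (rotate(-2)): offset=3, physical=[A,B,C,D,E], logical=[D,E,A,B,C]

Answer: E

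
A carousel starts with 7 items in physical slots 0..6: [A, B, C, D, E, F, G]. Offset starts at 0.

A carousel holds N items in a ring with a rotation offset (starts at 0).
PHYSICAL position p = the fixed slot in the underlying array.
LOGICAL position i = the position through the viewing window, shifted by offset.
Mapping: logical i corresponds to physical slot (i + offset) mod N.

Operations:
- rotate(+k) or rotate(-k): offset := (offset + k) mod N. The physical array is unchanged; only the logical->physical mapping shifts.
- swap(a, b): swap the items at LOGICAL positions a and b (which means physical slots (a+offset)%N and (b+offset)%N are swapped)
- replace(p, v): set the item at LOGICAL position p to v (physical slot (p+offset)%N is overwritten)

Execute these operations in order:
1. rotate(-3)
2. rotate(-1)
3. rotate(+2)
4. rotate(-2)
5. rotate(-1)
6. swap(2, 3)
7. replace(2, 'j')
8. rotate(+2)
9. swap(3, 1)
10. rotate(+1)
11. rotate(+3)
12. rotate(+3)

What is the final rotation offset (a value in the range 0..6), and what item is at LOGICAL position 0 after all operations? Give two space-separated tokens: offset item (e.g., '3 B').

After op 1 (rotate(-3)): offset=4, physical=[A,B,C,D,E,F,G], logical=[E,F,G,A,B,C,D]
After op 2 (rotate(-1)): offset=3, physical=[A,B,C,D,E,F,G], logical=[D,E,F,G,A,B,C]
After op 3 (rotate(+2)): offset=5, physical=[A,B,C,D,E,F,G], logical=[F,G,A,B,C,D,E]
After op 4 (rotate(-2)): offset=3, physical=[A,B,C,D,E,F,G], logical=[D,E,F,G,A,B,C]
After op 5 (rotate(-1)): offset=2, physical=[A,B,C,D,E,F,G], logical=[C,D,E,F,G,A,B]
After op 6 (swap(2, 3)): offset=2, physical=[A,B,C,D,F,E,G], logical=[C,D,F,E,G,A,B]
After op 7 (replace(2, 'j')): offset=2, physical=[A,B,C,D,j,E,G], logical=[C,D,j,E,G,A,B]
After op 8 (rotate(+2)): offset=4, physical=[A,B,C,D,j,E,G], logical=[j,E,G,A,B,C,D]
After op 9 (swap(3, 1)): offset=4, physical=[E,B,C,D,j,A,G], logical=[j,A,G,E,B,C,D]
After op 10 (rotate(+1)): offset=5, physical=[E,B,C,D,j,A,G], logical=[A,G,E,B,C,D,j]
After op 11 (rotate(+3)): offset=1, physical=[E,B,C,D,j,A,G], logical=[B,C,D,j,A,G,E]
After op 12 (rotate(+3)): offset=4, physical=[E,B,C,D,j,A,G], logical=[j,A,G,E,B,C,D]

Answer: 4 j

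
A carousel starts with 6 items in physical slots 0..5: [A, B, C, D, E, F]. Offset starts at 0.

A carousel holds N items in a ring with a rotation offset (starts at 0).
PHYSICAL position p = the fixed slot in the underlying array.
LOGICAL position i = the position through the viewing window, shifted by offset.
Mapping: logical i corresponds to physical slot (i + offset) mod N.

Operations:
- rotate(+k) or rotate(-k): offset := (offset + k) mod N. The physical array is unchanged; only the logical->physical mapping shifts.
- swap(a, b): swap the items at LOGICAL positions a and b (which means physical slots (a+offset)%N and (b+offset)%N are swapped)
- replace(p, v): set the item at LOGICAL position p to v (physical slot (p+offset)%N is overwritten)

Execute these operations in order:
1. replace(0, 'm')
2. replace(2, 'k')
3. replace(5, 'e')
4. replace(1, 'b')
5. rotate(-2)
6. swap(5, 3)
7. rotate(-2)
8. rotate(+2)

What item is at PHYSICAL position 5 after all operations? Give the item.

After op 1 (replace(0, 'm')): offset=0, physical=[m,B,C,D,E,F], logical=[m,B,C,D,E,F]
After op 2 (replace(2, 'k')): offset=0, physical=[m,B,k,D,E,F], logical=[m,B,k,D,E,F]
After op 3 (replace(5, 'e')): offset=0, physical=[m,B,k,D,E,e], logical=[m,B,k,D,E,e]
After op 4 (replace(1, 'b')): offset=0, physical=[m,b,k,D,E,e], logical=[m,b,k,D,E,e]
After op 5 (rotate(-2)): offset=4, physical=[m,b,k,D,E,e], logical=[E,e,m,b,k,D]
After op 6 (swap(5, 3)): offset=4, physical=[m,D,k,b,E,e], logical=[E,e,m,D,k,b]
After op 7 (rotate(-2)): offset=2, physical=[m,D,k,b,E,e], logical=[k,b,E,e,m,D]
After op 8 (rotate(+2)): offset=4, physical=[m,D,k,b,E,e], logical=[E,e,m,D,k,b]

Answer: e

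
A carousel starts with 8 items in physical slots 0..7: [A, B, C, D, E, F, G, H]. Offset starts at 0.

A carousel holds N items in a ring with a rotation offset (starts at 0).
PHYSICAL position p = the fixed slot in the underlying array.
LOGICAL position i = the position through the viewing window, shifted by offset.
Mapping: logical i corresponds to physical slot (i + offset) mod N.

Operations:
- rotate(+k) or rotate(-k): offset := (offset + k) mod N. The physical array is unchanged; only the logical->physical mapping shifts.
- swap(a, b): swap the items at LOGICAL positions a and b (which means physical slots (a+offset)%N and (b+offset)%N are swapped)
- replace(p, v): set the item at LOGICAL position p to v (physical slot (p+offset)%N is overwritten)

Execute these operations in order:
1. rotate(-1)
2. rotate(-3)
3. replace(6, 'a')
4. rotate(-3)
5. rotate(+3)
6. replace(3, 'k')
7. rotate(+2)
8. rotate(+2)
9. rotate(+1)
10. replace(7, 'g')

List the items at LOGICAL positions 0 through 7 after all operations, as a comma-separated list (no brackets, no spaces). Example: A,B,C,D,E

After op 1 (rotate(-1)): offset=7, physical=[A,B,C,D,E,F,G,H], logical=[H,A,B,C,D,E,F,G]
After op 2 (rotate(-3)): offset=4, physical=[A,B,C,D,E,F,G,H], logical=[E,F,G,H,A,B,C,D]
After op 3 (replace(6, 'a')): offset=4, physical=[A,B,a,D,E,F,G,H], logical=[E,F,G,H,A,B,a,D]
After op 4 (rotate(-3)): offset=1, physical=[A,B,a,D,E,F,G,H], logical=[B,a,D,E,F,G,H,A]
After op 5 (rotate(+3)): offset=4, physical=[A,B,a,D,E,F,G,H], logical=[E,F,G,H,A,B,a,D]
After op 6 (replace(3, 'k')): offset=4, physical=[A,B,a,D,E,F,G,k], logical=[E,F,G,k,A,B,a,D]
After op 7 (rotate(+2)): offset=6, physical=[A,B,a,D,E,F,G,k], logical=[G,k,A,B,a,D,E,F]
After op 8 (rotate(+2)): offset=0, physical=[A,B,a,D,E,F,G,k], logical=[A,B,a,D,E,F,G,k]
After op 9 (rotate(+1)): offset=1, physical=[A,B,a,D,E,F,G,k], logical=[B,a,D,E,F,G,k,A]
After op 10 (replace(7, 'g')): offset=1, physical=[g,B,a,D,E,F,G,k], logical=[B,a,D,E,F,G,k,g]

Answer: B,a,D,E,F,G,k,g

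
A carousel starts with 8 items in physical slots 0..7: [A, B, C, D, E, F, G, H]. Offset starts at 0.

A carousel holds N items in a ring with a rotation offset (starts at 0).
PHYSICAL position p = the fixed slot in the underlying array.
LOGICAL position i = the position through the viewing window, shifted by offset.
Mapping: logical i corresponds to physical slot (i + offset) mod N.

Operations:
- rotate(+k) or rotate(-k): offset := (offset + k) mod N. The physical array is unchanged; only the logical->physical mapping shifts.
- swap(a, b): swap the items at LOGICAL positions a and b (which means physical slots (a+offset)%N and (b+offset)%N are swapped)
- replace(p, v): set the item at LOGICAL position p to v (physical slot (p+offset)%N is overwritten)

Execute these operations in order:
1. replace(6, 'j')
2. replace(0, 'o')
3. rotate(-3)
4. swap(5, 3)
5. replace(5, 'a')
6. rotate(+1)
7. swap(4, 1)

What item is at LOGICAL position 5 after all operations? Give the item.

After op 1 (replace(6, 'j')): offset=0, physical=[A,B,C,D,E,F,j,H], logical=[A,B,C,D,E,F,j,H]
After op 2 (replace(0, 'o')): offset=0, physical=[o,B,C,D,E,F,j,H], logical=[o,B,C,D,E,F,j,H]
After op 3 (rotate(-3)): offset=5, physical=[o,B,C,D,E,F,j,H], logical=[F,j,H,o,B,C,D,E]
After op 4 (swap(5, 3)): offset=5, physical=[C,B,o,D,E,F,j,H], logical=[F,j,H,C,B,o,D,E]
After op 5 (replace(5, 'a')): offset=5, physical=[C,B,a,D,E,F,j,H], logical=[F,j,H,C,B,a,D,E]
After op 6 (rotate(+1)): offset=6, physical=[C,B,a,D,E,F,j,H], logical=[j,H,C,B,a,D,E,F]
After op 7 (swap(4, 1)): offset=6, physical=[C,B,H,D,E,F,j,a], logical=[j,a,C,B,H,D,E,F]

Answer: D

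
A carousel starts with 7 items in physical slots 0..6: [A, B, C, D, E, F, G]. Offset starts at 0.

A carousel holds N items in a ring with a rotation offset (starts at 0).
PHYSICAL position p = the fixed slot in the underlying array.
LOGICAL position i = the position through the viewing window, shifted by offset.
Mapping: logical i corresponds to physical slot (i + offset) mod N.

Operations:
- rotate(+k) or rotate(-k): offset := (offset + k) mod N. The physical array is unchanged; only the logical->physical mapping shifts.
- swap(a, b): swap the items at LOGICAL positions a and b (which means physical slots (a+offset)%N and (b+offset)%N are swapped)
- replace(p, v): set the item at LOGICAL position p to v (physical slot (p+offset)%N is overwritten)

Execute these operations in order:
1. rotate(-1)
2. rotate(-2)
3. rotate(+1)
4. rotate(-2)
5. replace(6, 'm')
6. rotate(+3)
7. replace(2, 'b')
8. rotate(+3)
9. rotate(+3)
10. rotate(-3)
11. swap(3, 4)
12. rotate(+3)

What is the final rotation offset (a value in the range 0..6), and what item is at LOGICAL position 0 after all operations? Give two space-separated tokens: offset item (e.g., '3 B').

After op 1 (rotate(-1)): offset=6, physical=[A,B,C,D,E,F,G], logical=[G,A,B,C,D,E,F]
After op 2 (rotate(-2)): offset=4, physical=[A,B,C,D,E,F,G], logical=[E,F,G,A,B,C,D]
After op 3 (rotate(+1)): offset=5, physical=[A,B,C,D,E,F,G], logical=[F,G,A,B,C,D,E]
After op 4 (rotate(-2)): offset=3, physical=[A,B,C,D,E,F,G], logical=[D,E,F,G,A,B,C]
After op 5 (replace(6, 'm')): offset=3, physical=[A,B,m,D,E,F,G], logical=[D,E,F,G,A,B,m]
After op 6 (rotate(+3)): offset=6, physical=[A,B,m,D,E,F,G], logical=[G,A,B,m,D,E,F]
After op 7 (replace(2, 'b')): offset=6, physical=[A,b,m,D,E,F,G], logical=[G,A,b,m,D,E,F]
After op 8 (rotate(+3)): offset=2, physical=[A,b,m,D,E,F,G], logical=[m,D,E,F,G,A,b]
After op 9 (rotate(+3)): offset=5, physical=[A,b,m,D,E,F,G], logical=[F,G,A,b,m,D,E]
After op 10 (rotate(-3)): offset=2, physical=[A,b,m,D,E,F,G], logical=[m,D,E,F,G,A,b]
After op 11 (swap(3, 4)): offset=2, physical=[A,b,m,D,E,G,F], logical=[m,D,E,G,F,A,b]
After op 12 (rotate(+3)): offset=5, physical=[A,b,m,D,E,G,F], logical=[G,F,A,b,m,D,E]

Answer: 5 G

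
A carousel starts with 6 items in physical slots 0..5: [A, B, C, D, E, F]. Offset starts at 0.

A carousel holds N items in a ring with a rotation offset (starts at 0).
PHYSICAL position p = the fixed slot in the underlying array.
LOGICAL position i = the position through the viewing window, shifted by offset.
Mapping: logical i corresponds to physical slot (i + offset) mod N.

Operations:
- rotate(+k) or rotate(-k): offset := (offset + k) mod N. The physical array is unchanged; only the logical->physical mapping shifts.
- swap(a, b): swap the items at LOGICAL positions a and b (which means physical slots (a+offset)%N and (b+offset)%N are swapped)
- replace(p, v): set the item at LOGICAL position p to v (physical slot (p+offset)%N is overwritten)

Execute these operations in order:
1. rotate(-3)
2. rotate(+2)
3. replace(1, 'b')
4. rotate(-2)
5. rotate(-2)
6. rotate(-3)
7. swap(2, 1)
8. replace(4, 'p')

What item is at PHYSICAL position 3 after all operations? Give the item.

Answer: D

Derivation:
After op 1 (rotate(-3)): offset=3, physical=[A,B,C,D,E,F], logical=[D,E,F,A,B,C]
After op 2 (rotate(+2)): offset=5, physical=[A,B,C,D,E,F], logical=[F,A,B,C,D,E]
After op 3 (replace(1, 'b')): offset=5, physical=[b,B,C,D,E,F], logical=[F,b,B,C,D,E]
After op 4 (rotate(-2)): offset=3, physical=[b,B,C,D,E,F], logical=[D,E,F,b,B,C]
After op 5 (rotate(-2)): offset=1, physical=[b,B,C,D,E,F], logical=[B,C,D,E,F,b]
After op 6 (rotate(-3)): offset=4, physical=[b,B,C,D,E,F], logical=[E,F,b,B,C,D]
After op 7 (swap(2, 1)): offset=4, physical=[F,B,C,D,E,b], logical=[E,b,F,B,C,D]
After op 8 (replace(4, 'p')): offset=4, physical=[F,B,p,D,E,b], logical=[E,b,F,B,p,D]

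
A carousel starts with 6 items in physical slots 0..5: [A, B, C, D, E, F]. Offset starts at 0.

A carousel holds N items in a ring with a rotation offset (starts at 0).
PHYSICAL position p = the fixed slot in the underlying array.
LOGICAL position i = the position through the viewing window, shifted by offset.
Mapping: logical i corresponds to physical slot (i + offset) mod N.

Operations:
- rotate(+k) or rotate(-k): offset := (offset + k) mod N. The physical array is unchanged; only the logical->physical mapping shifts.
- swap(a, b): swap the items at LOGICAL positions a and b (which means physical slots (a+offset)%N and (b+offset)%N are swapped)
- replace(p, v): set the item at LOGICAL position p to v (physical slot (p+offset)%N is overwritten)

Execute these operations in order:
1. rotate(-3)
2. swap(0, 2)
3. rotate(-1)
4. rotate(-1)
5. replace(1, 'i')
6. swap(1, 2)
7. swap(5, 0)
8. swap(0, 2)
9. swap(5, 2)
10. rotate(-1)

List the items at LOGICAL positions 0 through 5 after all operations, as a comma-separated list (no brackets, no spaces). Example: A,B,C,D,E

After op 1 (rotate(-3)): offset=3, physical=[A,B,C,D,E,F], logical=[D,E,F,A,B,C]
After op 2 (swap(0, 2)): offset=3, physical=[A,B,C,F,E,D], logical=[F,E,D,A,B,C]
After op 3 (rotate(-1)): offset=2, physical=[A,B,C,F,E,D], logical=[C,F,E,D,A,B]
After op 4 (rotate(-1)): offset=1, physical=[A,B,C,F,E,D], logical=[B,C,F,E,D,A]
After op 5 (replace(1, 'i')): offset=1, physical=[A,B,i,F,E,D], logical=[B,i,F,E,D,A]
After op 6 (swap(1, 2)): offset=1, physical=[A,B,F,i,E,D], logical=[B,F,i,E,D,A]
After op 7 (swap(5, 0)): offset=1, physical=[B,A,F,i,E,D], logical=[A,F,i,E,D,B]
After op 8 (swap(0, 2)): offset=1, physical=[B,i,F,A,E,D], logical=[i,F,A,E,D,B]
After op 9 (swap(5, 2)): offset=1, physical=[A,i,F,B,E,D], logical=[i,F,B,E,D,A]
After op 10 (rotate(-1)): offset=0, physical=[A,i,F,B,E,D], logical=[A,i,F,B,E,D]

Answer: A,i,F,B,E,D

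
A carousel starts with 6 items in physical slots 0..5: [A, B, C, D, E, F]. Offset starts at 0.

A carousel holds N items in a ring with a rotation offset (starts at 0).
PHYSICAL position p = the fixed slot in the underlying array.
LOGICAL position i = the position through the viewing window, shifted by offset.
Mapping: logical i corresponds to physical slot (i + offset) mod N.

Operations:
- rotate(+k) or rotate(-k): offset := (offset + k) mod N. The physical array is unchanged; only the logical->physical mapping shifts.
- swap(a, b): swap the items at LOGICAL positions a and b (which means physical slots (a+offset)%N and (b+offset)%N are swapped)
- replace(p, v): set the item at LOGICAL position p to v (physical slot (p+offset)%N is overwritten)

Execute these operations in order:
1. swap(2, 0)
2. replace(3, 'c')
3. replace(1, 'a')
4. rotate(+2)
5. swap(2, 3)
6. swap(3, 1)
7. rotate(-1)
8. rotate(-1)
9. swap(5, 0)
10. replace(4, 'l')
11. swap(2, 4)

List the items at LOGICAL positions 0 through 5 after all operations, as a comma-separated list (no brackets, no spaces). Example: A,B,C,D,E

Answer: c,a,l,E,A,C

Derivation:
After op 1 (swap(2, 0)): offset=0, physical=[C,B,A,D,E,F], logical=[C,B,A,D,E,F]
After op 2 (replace(3, 'c')): offset=0, physical=[C,B,A,c,E,F], logical=[C,B,A,c,E,F]
After op 3 (replace(1, 'a')): offset=0, physical=[C,a,A,c,E,F], logical=[C,a,A,c,E,F]
After op 4 (rotate(+2)): offset=2, physical=[C,a,A,c,E,F], logical=[A,c,E,F,C,a]
After op 5 (swap(2, 3)): offset=2, physical=[C,a,A,c,F,E], logical=[A,c,F,E,C,a]
After op 6 (swap(3, 1)): offset=2, physical=[C,a,A,E,F,c], logical=[A,E,F,c,C,a]
After op 7 (rotate(-1)): offset=1, physical=[C,a,A,E,F,c], logical=[a,A,E,F,c,C]
After op 8 (rotate(-1)): offset=0, physical=[C,a,A,E,F,c], logical=[C,a,A,E,F,c]
After op 9 (swap(5, 0)): offset=0, physical=[c,a,A,E,F,C], logical=[c,a,A,E,F,C]
After op 10 (replace(4, 'l')): offset=0, physical=[c,a,A,E,l,C], logical=[c,a,A,E,l,C]
After op 11 (swap(2, 4)): offset=0, physical=[c,a,l,E,A,C], logical=[c,a,l,E,A,C]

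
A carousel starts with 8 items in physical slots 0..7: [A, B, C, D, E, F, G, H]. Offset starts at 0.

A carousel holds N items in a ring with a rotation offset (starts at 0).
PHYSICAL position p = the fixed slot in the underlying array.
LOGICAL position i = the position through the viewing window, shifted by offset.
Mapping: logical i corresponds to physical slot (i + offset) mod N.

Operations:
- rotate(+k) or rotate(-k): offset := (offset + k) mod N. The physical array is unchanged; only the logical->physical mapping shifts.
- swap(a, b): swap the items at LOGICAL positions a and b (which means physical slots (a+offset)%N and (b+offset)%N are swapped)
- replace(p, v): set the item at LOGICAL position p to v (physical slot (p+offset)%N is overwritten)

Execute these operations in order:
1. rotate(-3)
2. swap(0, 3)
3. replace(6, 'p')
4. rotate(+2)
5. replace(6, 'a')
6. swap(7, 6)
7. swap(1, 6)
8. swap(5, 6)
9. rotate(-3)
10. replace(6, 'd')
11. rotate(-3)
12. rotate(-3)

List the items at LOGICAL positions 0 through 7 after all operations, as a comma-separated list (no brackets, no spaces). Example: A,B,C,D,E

After op 1 (rotate(-3)): offset=5, physical=[A,B,C,D,E,F,G,H], logical=[F,G,H,A,B,C,D,E]
After op 2 (swap(0, 3)): offset=5, physical=[F,B,C,D,E,A,G,H], logical=[A,G,H,F,B,C,D,E]
After op 3 (replace(6, 'p')): offset=5, physical=[F,B,C,p,E,A,G,H], logical=[A,G,H,F,B,C,p,E]
After op 4 (rotate(+2)): offset=7, physical=[F,B,C,p,E,A,G,H], logical=[H,F,B,C,p,E,A,G]
After op 5 (replace(6, 'a')): offset=7, physical=[F,B,C,p,E,a,G,H], logical=[H,F,B,C,p,E,a,G]
After op 6 (swap(7, 6)): offset=7, physical=[F,B,C,p,E,G,a,H], logical=[H,F,B,C,p,E,G,a]
After op 7 (swap(1, 6)): offset=7, physical=[G,B,C,p,E,F,a,H], logical=[H,G,B,C,p,E,F,a]
After op 8 (swap(5, 6)): offset=7, physical=[G,B,C,p,F,E,a,H], logical=[H,G,B,C,p,F,E,a]
After op 9 (rotate(-3)): offset=4, physical=[G,B,C,p,F,E,a,H], logical=[F,E,a,H,G,B,C,p]
After op 10 (replace(6, 'd')): offset=4, physical=[G,B,d,p,F,E,a,H], logical=[F,E,a,H,G,B,d,p]
After op 11 (rotate(-3)): offset=1, physical=[G,B,d,p,F,E,a,H], logical=[B,d,p,F,E,a,H,G]
After op 12 (rotate(-3)): offset=6, physical=[G,B,d,p,F,E,a,H], logical=[a,H,G,B,d,p,F,E]

Answer: a,H,G,B,d,p,F,E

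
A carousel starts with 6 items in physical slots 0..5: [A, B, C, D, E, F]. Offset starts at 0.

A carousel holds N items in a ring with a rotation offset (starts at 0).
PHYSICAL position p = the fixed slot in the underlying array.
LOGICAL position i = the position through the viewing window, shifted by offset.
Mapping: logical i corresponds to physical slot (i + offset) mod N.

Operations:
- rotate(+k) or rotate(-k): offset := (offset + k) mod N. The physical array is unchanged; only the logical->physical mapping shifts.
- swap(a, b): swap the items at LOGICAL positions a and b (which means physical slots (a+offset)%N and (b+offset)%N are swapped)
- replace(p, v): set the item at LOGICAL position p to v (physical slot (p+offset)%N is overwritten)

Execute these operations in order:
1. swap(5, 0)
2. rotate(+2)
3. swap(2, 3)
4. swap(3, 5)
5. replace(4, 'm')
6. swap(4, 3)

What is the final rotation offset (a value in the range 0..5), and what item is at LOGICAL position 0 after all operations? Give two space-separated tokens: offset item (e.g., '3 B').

After op 1 (swap(5, 0)): offset=0, physical=[F,B,C,D,E,A], logical=[F,B,C,D,E,A]
After op 2 (rotate(+2)): offset=2, physical=[F,B,C,D,E,A], logical=[C,D,E,A,F,B]
After op 3 (swap(2, 3)): offset=2, physical=[F,B,C,D,A,E], logical=[C,D,A,E,F,B]
After op 4 (swap(3, 5)): offset=2, physical=[F,E,C,D,A,B], logical=[C,D,A,B,F,E]
After op 5 (replace(4, 'm')): offset=2, physical=[m,E,C,D,A,B], logical=[C,D,A,B,m,E]
After op 6 (swap(4, 3)): offset=2, physical=[B,E,C,D,A,m], logical=[C,D,A,m,B,E]

Answer: 2 C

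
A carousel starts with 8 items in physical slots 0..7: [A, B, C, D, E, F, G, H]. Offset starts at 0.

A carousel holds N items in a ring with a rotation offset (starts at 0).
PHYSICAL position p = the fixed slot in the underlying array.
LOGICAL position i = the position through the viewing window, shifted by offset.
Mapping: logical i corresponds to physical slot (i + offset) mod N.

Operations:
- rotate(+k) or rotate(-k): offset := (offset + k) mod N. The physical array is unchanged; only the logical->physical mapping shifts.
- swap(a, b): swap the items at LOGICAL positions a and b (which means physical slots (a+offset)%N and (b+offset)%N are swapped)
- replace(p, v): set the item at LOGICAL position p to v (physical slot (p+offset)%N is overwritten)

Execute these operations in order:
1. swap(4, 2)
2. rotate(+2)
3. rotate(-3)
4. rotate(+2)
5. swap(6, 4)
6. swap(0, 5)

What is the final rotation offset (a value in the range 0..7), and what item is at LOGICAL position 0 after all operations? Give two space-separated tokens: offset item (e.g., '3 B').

After op 1 (swap(4, 2)): offset=0, physical=[A,B,E,D,C,F,G,H], logical=[A,B,E,D,C,F,G,H]
After op 2 (rotate(+2)): offset=2, physical=[A,B,E,D,C,F,G,H], logical=[E,D,C,F,G,H,A,B]
After op 3 (rotate(-3)): offset=7, physical=[A,B,E,D,C,F,G,H], logical=[H,A,B,E,D,C,F,G]
After op 4 (rotate(+2)): offset=1, physical=[A,B,E,D,C,F,G,H], logical=[B,E,D,C,F,G,H,A]
After op 5 (swap(6, 4)): offset=1, physical=[A,B,E,D,C,H,G,F], logical=[B,E,D,C,H,G,F,A]
After op 6 (swap(0, 5)): offset=1, physical=[A,G,E,D,C,H,B,F], logical=[G,E,D,C,H,B,F,A]

Answer: 1 G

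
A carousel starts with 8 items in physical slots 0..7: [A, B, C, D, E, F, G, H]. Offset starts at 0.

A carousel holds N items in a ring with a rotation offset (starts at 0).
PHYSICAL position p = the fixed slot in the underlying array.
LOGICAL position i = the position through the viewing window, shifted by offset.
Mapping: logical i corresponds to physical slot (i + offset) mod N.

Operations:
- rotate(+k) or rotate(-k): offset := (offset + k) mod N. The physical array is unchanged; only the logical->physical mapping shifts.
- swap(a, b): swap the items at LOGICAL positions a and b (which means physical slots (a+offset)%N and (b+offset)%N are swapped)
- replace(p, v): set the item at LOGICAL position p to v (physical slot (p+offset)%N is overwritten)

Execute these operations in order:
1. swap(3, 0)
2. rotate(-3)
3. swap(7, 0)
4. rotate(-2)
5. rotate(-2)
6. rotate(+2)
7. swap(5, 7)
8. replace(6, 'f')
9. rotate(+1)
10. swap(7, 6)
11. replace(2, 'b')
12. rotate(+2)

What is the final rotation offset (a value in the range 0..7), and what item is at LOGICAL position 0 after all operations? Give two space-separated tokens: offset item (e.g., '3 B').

Answer: 6 b

Derivation:
After op 1 (swap(3, 0)): offset=0, physical=[D,B,C,A,E,F,G,H], logical=[D,B,C,A,E,F,G,H]
After op 2 (rotate(-3)): offset=5, physical=[D,B,C,A,E,F,G,H], logical=[F,G,H,D,B,C,A,E]
After op 3 (swap(7, 0)): offset=5, physical=[D,B,C,A,F,E,G,H], logical=[E,G,H,D,B,C,A,F]
After op 4 (rotate(-2)): offset=3, physical=[D,B,C,A,F,E,G,H], logical=[A,F,E,G,H,D,B,C]
After op 5 (rotate(-2)): offset=1, physical=[D,B,C,A,F,E,G,H], logical=[B,C,A,F,E,G,H,D]
After op 6 (rotate(+2)): offset=3, physical=[D,B,C,A,F,E,G,H], logical=[A,F,E,G,H,D,B,C]
After op 7 (swap(5, 7)): offset=3, physical=[C,B,D,A,F,E,G,H], logical=[A,F,E,G,H,C,B,D]
After op 8 (replace(6, 'f')): offset=3, physical=[C,f,D,A,F,E,G,H], logical=[A,F,E,G,H,C,f,D]
After op 9 (rotate(+1)): offset=4, physical=[C,f,D,A,F,E,G,H], logical=[F,E,G,H,C,f,D,A]
After op 10 (swap(7, 6)): offset=4, physical=[C,f,A,D,F,E,G,H], logical=[F,E,G,H,C,f,A,D]
After op 11 (replace(2, 'b')): offset=4, physical=[C,f,A,D,F,E,b,H], logical=[F,E,b,H,C,f,A,D]
After op 12 (rotate(+2)): offset=6, physical=[C,f,A,D,F,E,b,H], logical=[b,H,C,f,A,D,F,E]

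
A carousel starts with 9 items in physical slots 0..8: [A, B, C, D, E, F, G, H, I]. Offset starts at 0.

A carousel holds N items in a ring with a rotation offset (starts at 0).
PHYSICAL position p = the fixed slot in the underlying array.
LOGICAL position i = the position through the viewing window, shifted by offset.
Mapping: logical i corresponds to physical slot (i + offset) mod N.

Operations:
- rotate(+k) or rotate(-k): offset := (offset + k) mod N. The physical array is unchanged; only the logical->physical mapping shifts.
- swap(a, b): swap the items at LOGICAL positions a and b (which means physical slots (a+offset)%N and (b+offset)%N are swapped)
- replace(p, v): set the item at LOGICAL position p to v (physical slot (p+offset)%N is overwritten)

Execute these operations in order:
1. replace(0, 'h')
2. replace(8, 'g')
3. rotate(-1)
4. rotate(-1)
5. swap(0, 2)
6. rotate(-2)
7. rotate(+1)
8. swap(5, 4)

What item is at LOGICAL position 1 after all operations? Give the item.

After op 1 (replace(0, 'h')): offset=0, physical=[h,B,C,D,E,F,G,H,I], logical=[h,B,C,D,E,F,G,H,I]
After op 2 (replace(8, 'g')): offset=0, physical=[h,B,C,D,E,F,G,H,g], logical=[h,B,C,D,E,F,G,H,g]
After op 3 (rotate(-1)): offset=8, physical=[h,B,C,D,E,F,G,H,g], logical=[g,h,B,C,D,E,F,G,H]
After op 4 (rotate(-1)): offset=7, physical=[h,B,C,D,E,F,G,H,g], logical=[H,g,h,B,C,D,E,F,G]
After op 5 (swap(0, 2)): offset=7, physical=[H,B,C,D,E,F,G,h,g], logical=[h,g,H,B,C,D,E,F,G]
After op 6 (rotate(-2)): offset=5, physical=[H,B,C,D,E,F,G,h,g], logical=[F,G,h,g,H,B,C,D,E]
After op 7 (rotate(+1)): offset=6, physical=[H,B,C,D,E,F,G,h,g], logical=[G,h,g,H,B,C,D,E,F]
After op 8 (swap(5, 4)): offset=6, physical=[H,C,B,D,E,F,G,h,g], logical=[G,h,g,H,C,B,D,E,F]

Answer: h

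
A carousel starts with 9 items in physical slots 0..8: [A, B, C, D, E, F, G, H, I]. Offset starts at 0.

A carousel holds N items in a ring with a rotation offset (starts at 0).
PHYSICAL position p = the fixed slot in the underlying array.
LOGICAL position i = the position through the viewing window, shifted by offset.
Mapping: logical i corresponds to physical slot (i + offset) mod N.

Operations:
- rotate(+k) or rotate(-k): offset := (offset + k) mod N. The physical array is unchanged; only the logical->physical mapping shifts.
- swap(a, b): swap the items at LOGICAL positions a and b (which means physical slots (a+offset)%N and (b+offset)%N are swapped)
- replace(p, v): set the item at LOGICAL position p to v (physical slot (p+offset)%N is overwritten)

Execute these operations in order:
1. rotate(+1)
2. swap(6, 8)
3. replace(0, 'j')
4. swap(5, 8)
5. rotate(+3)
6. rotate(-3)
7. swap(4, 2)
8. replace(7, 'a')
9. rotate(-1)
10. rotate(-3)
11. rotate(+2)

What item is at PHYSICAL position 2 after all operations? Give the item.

After op 1 (rotate(+1)): offset=1, physical=[A,B,C,D,E,F,G,H,I], logical=[B,C,D,E,F,G,H,I,A]
After op 2 (swap(6, 8)): offset=1, physical=[H,B,C,D,E,F,G,A,I], logical=[B,C,D,E,F,G,A,I,H]
After op 3 (replace(0, 'j')): offset=1, physical=[H,j,C,D,E,F,G,A,I], logical=[j,C,D,E,F,G,A,I,H]
After op 4 (swap(5, 8)): offset=1, physical=[G,j,C,D,E,F,H,A,I], logical=[j,C,D,E,F,H,A,I,G]
After op 5 (rotate(+3)): offset=4, physical=[G,j,C,D,E,F,H,A,I], logical=[E,F,H,A,I,G,j,C,D]
After op 6 (rotate(-3)): offset=1, physical=[G,j,C,D,E,F,H,A,I], logical=[j,C,D,E,F,H,A,I,G]
After op 7 (swap(4, 2)): offset=1, physical=[G,j,C,F,E,D,H,A,I], logical=[j,C,F,E,D,H,A,I,G]
After op 8 (replace(7, 'a')): offset=1, physical=[G,j,C,F,E,D,H,A,a], logical=[j,C,F,E,D,H,A,a,G]
After op 9 (rotate(-1)): offset=0, physical=[G,j,C,F,E,D,H,A,a], logical=[G,j,C,F,E,D,H,A,a]
After op 10 (rotate(-3)): offset=6, physical=[G,j,C,F,E,D,H,A,a], logical=[H,A,a,G,j,C,F,E,D]
After op 11 (rotate(+2)): offset=8, physical=[G,j,C,F,E,D,H,A,a], logical=[a,G,j,C,F,E,D,H,A]

Answer: C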